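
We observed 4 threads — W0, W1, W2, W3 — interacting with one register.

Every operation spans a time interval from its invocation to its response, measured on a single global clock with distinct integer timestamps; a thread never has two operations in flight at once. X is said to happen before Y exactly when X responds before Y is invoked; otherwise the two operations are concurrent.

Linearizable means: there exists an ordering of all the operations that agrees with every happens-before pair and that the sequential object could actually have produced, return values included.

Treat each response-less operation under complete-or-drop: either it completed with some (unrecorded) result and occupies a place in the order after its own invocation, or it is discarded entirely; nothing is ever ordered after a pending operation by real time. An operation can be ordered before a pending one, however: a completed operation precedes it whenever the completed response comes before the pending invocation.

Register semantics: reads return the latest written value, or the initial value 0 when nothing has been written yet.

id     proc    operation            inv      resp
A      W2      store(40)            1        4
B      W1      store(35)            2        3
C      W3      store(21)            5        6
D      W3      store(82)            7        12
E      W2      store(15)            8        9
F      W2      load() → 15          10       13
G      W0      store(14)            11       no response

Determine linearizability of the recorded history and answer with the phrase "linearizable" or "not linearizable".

linearizable

one valid linearization: A, B, C, D, E, F
step 1: A store(40) — value 40
step 2: B store(35) — value 35
step 3: C store(21) — value 21
step 4: D store(82) — value 82
step 5: E store(15) — value 15
step 6: F load() → 15 — value 15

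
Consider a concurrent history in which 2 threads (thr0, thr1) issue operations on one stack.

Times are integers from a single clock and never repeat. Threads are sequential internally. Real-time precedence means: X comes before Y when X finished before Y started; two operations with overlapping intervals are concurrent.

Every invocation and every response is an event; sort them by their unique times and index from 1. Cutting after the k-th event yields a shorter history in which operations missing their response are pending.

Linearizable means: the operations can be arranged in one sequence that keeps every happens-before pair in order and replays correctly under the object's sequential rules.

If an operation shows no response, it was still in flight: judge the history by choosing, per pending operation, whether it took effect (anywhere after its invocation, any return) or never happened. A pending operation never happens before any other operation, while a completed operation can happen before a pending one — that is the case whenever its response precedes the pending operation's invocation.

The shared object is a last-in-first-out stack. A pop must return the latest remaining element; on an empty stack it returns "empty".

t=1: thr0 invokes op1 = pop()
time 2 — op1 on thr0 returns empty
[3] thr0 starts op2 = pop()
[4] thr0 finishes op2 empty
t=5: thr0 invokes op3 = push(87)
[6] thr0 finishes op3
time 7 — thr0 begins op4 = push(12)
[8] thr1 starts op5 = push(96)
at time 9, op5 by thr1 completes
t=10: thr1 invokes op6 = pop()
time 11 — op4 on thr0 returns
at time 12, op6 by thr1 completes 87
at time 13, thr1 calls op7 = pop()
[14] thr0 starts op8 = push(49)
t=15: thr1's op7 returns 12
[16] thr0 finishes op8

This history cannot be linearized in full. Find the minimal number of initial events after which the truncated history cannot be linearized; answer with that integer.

one valid order for events 1..11 is op1, op2, op3, op4, op5:
1. op1 pop() → empty, leaving stack <>
2. op2 pop() → empty, leaving stack <>
3. op3 push(87), leaving stack <87>
4. op4 push(12), leaving stack <87,12>
5. op5 push(96), leaving stack <87,12,96>
with event 12 included (op6 responding at time 12), all real-time-consistent orders fail
one such order, op1, op2, op3, op4, op5, op6, breaks at step 6 where op6 pop() → 87 is illegal
one such order, op1, op2, op3, op5, op4, op6, breaks at step 6 where op6 pop() → 87 is illegal

12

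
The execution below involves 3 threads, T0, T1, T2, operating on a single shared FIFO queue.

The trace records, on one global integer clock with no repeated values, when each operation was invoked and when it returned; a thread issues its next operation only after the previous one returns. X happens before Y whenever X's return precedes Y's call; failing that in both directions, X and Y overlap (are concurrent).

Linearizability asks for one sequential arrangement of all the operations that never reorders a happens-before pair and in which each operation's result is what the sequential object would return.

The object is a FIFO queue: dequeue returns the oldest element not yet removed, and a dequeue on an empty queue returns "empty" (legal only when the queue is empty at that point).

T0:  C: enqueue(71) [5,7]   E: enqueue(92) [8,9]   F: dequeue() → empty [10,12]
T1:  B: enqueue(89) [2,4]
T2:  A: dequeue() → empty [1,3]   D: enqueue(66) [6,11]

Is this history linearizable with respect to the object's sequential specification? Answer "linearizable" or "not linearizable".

not linearizable

cut after 11 events: linearizable; cut after 12 events (F responds, time 12): not linearizable
every one of the 8 real-time-consistent orders over 6 completed FIFO queue ops fails the sequential spec
for example A, B, C, D, E, F fails at step 6: F dequeue() → empty is not legal there
for example A, B, C, E, D, F fails at step 6: F dequeue() → empty is not legal there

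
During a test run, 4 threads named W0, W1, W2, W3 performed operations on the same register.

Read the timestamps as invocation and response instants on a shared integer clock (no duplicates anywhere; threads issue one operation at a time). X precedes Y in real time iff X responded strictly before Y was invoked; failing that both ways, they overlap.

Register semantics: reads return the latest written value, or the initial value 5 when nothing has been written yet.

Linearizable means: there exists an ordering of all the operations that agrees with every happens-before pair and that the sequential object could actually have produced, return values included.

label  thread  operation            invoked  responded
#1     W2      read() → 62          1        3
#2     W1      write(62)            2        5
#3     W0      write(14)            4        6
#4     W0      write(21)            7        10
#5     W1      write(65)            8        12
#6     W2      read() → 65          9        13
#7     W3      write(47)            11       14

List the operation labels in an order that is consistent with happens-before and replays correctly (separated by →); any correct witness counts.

#2 → #1 → #3 → #4 → #5 → #6 → #7

step 1: #2 write(62) — value 62
step 2: #1 read() → 62 — value 62
step 3: #3 write(14) — value 14
step 4: #4 write(21) — value 21
step 5: #5 write(65) — value 65
step 6: #6 read() → 65 — value 65
step 7: #7 write(47) — value 47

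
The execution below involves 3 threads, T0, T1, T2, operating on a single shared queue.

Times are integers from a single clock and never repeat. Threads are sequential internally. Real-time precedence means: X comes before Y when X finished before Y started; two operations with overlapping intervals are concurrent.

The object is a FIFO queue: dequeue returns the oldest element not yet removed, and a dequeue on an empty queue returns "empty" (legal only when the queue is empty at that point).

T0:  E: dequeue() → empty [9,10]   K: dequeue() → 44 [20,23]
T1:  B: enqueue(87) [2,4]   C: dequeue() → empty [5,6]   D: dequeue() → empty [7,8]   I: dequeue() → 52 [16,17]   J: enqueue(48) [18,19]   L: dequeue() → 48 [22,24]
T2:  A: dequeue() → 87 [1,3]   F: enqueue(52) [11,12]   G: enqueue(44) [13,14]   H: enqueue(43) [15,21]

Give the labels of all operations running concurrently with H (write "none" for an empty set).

H runs from 15 to 21; window-overlapping ops are concurrent
A [1,3]: before
B [2,4]: before
C [5,6]: before
D [7,8]: before
E [9,10]: before
F [11,12]: before
G [13,14]: before
I [16,17]: concurrent
J [18,19]: concurrent
K [20,23]: concurrent
L [22,24]: after

I, J, K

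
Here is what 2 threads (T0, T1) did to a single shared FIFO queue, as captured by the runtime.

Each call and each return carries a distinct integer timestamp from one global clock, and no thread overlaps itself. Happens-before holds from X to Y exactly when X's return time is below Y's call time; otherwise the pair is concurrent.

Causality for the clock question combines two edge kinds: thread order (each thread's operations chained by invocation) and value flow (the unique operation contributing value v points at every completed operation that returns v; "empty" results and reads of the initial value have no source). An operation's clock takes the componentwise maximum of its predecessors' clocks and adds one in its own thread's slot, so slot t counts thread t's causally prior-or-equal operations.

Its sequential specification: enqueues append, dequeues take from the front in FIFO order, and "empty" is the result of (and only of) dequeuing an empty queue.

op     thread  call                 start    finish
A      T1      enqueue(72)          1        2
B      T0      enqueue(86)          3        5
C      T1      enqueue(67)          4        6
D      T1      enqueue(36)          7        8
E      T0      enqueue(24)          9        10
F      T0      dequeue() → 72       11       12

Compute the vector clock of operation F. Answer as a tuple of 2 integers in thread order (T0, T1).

(3, 1)

A (invocation 1): nothing precedes it; T1's component alone gives (0, 1)
B (invocation 3): nothing precedes it; T0's component alone gives (1, 0)
VC(C, invoked at 4): max of VC(A)=(0, 1), then +1 on thread T1 → (0, 2)
VC(E, invoked at 9): max of VC(B)=(1, 0), then +1 on thread T0 → (2, 0)
VC(D, invoked at 7): max of VC(C)=(0, 2), then +1 on thread T1 → (0, 3)
VC(F, invoked at 11): max of VC(A)=(0, 1), VC(E)=(2, 0), then +1 on thread T0 → (3, 1)
target: VC(F) = (3, 1)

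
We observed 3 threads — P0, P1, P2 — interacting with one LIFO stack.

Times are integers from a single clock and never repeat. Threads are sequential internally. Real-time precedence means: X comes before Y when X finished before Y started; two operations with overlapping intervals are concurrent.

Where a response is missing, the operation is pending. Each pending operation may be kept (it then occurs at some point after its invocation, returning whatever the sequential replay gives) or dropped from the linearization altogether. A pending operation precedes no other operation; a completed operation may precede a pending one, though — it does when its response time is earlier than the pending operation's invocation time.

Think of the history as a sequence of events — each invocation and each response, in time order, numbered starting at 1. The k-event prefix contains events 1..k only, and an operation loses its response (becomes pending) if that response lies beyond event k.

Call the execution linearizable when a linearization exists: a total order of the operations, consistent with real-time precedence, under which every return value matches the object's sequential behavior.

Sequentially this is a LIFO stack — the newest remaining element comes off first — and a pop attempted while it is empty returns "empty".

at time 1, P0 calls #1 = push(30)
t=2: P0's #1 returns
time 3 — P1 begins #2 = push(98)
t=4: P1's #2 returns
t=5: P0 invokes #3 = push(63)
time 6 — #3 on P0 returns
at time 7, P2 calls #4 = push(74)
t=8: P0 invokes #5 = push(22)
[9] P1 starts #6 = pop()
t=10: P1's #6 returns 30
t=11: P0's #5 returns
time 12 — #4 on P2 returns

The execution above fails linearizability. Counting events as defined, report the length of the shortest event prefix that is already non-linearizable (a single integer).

10

events 1..9 are linearizable; a witness order is #1, #2, #3:
after step 1 (#1 push(30)): stack <30>
after step 2 (#2 push(98)): stack <30,98>
after step 3 (#3 push(63)): stack <30,98,63>
at event 10 (#6's time-10 response) nothing linearizes any more
every completion of the 2 pending operations (#4, #5) was checked; none linearizes
sample order #1, #2, #3, #6 (pending dropped) stalls at step 4 — #6 pop() → 30 has no legal effect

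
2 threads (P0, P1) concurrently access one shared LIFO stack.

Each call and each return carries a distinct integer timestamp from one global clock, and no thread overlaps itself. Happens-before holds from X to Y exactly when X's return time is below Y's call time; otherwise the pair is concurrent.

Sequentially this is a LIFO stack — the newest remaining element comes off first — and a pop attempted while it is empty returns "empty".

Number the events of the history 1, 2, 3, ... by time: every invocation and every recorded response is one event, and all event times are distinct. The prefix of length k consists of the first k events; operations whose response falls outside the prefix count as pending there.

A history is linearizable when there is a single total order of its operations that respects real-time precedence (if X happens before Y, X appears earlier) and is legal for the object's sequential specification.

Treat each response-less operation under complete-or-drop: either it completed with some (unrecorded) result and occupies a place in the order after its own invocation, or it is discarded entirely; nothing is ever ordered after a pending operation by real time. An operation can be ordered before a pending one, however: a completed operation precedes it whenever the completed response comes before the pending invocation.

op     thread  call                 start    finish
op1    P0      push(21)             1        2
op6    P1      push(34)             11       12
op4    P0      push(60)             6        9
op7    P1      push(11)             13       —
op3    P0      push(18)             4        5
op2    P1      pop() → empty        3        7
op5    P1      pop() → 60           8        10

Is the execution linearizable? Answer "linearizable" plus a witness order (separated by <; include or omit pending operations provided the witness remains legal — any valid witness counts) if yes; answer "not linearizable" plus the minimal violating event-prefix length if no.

not linearizable — minimal violating prefix: 7 events

through event 6 a valid linearization exists; event 7 (op2 responding at time 7) ends that
the 3 completed operations admit 2 real-time orders; each fails the LIFO stack replay
every completion of the 1 pending operation (op4) was checked; none linearizes
one such order, op1, op2, op3 (pending dropped), breaks at step 2 where op2 pop() → empty is illegal
one such order, op1, op3, op2 (pending dropped), breaks at step 3 where op2 pop() → empty is illegal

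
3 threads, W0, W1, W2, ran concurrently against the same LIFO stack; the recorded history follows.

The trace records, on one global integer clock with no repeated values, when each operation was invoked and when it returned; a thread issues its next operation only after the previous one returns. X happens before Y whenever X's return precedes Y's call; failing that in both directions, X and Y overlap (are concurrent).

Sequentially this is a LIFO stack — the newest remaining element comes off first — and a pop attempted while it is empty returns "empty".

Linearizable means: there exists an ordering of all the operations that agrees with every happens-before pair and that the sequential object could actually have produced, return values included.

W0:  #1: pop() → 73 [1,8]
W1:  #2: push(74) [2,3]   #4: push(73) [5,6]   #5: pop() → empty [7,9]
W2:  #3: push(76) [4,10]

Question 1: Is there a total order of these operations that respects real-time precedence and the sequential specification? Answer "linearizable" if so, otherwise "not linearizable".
prefix check: 1..8 passes, 1..9 fails once #5's time-9 response joins
the 4 completed operations admit 4 real-time orders; each fails the LIFO stack replay
including or dropping the 1 pending operation (#3) in any combination fails
take #1, #2, #4, #5 (pending dropped): step 1 already fails, because #1 pop() → 73 cannot occur there
take #2, #1, #4, #5 (pending dropped): step 2 already fails, because #1 pop() → 73 cannot occur there

not linearizable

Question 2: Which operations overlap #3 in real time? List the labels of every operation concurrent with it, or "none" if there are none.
concurrent with #3 ([4,10]): every op whose interval crosses 4..10
#1 [1,8]: concurrent
#2 [2,3]: before
#4 [5,6]: concurrent
#5 [7,9]: concurrent

#1, #4, #5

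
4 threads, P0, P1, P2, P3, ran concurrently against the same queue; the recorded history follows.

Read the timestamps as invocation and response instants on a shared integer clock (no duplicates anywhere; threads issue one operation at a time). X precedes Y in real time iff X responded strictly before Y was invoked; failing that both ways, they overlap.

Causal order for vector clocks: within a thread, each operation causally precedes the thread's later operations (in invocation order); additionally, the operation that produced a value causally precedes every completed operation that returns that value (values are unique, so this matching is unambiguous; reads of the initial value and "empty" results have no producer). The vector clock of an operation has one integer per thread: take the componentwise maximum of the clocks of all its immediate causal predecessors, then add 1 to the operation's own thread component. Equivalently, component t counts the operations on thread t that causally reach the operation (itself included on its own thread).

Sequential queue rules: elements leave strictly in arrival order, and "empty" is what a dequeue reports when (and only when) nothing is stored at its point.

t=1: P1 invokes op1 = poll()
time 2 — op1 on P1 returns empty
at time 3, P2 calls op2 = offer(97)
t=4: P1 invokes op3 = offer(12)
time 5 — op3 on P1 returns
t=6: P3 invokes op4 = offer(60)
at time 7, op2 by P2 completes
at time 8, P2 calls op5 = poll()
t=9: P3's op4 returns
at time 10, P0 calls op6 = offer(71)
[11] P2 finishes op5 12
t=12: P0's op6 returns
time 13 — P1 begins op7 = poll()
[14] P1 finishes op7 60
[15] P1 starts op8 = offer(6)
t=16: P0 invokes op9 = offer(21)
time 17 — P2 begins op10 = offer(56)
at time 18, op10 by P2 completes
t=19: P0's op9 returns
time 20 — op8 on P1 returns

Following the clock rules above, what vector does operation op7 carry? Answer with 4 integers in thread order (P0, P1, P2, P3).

op4 (invocation 6): nothing precedes it; P3's component alone gives (0, 0, 0, 1)
op2 (invocation 3): nothing precedes it; P2's component alone gives (0, 0, 1, 0)
op1 (invocation 1): nothing precedes it; P1's component alone gives (0, 1, 0, 0)
op6 (invocation 10): nothing precedes it; P0's component alone gives (1, 0, 0, 0)
from VC(op1)=(0, 1, 0, 0), op3 (invoked 4) maxes components and bumps P1 → (0, 2, 0, 0)
from VC(op6)=(1, 0, 0, 0), op9 (invoked 16) maxes components and bumps P0 → (2, 0, 0, 0)
from VC(op2)=(0, 0, 1, 0), VC(op3)=(0, 2, 0, 0), op5 (invoked 8) maxes components and bumps P2 → (0, 2, 2, 0)
from VC(op3)=(0, 2, 0, 0), VC(op4)=(0, 0, 0, 1), op7 (invoked 13) maxes components and bumps P1 → (0, 3, 0, 1)
from VC(op5)=(0, 2, 2, 0), op10 (invoked 17) maxes components and bumps P2 → (0, 2, 3, 0)
from VC(op7)=(0, 3, 0, 1), op8 (invoked 15) maxes components and bumps P1 → (0, 4, 0, 1)
target: VC(op7) = (0, 3, 0, 1)

(0, 3, 0, 1)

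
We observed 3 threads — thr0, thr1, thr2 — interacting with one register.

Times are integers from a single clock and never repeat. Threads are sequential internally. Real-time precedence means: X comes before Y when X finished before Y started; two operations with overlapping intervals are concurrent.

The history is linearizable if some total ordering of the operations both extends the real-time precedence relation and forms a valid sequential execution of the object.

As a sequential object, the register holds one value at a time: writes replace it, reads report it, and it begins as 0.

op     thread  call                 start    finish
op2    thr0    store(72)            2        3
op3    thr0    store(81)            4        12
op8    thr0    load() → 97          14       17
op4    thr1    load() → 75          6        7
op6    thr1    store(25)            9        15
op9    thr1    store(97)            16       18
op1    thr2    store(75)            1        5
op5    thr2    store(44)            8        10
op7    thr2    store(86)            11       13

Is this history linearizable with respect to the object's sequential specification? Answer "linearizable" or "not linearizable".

one valid linearization: op2, op1, op4, op3, op5, op6, op7, op9, op8
after step 1 (op2 store(72)): value 72
after step 2 (op1 store(75)): value 75
after step 3 (op4 load() → 75): value 75
after step 4 (op3 store(81)): value 81
after step 5 (op5 store(44)): value 44
after step 6 (op6 store(25)): value 25
after step 7 (op7 store(86)): value 86
after step 8 (op9 store(97)): value 97
after step 9 (op8 load() → 97): value 97

linearizable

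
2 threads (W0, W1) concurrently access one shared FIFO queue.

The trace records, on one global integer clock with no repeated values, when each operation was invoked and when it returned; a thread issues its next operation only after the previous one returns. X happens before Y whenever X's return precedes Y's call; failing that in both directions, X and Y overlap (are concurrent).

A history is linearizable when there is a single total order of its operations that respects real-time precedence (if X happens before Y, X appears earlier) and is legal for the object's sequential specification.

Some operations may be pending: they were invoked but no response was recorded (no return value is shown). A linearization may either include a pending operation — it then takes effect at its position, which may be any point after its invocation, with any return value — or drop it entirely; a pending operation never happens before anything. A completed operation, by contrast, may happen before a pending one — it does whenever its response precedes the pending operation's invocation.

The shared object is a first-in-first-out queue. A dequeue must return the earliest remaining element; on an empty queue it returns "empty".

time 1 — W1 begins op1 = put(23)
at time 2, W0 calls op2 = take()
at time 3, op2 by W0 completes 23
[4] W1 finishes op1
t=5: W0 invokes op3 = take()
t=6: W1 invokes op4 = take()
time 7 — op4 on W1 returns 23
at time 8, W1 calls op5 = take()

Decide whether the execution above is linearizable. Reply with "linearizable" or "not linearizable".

already the first 7 events (up to op4's response at time 7) admit no linearization; the first 6 still do
3 completed operations, 2 real-time-consistent orders — every FIFO queue replay fails
every completion of the 1 pending operation (op3) was checked; none linearizes
e.g. op1, op2, op4 (pending dropped): illegal at step 3, since op4 take() → 23 cannot apply there
e.g. op2, op1, op4 (pending dropped): illegal at step 1, since op2 take() → 23 cannot apply there

not linearizable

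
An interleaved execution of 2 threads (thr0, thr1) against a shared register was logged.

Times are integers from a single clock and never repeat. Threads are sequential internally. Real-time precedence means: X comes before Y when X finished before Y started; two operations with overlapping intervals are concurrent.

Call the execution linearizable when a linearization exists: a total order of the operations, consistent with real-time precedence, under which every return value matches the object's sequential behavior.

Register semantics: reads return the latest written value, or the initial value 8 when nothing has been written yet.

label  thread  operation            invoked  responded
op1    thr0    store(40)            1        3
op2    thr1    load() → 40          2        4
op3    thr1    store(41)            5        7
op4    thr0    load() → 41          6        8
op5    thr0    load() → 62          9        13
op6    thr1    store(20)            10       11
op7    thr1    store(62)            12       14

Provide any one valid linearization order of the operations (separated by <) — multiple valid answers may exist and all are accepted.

after step 1 (op1 store(40)): value 40
after step 2 (op2 load() → 40): value 40
after step 3 (op3 store(41)): value 41
after step 4 (op4 load() → 41): value 41
after step 5 (op6 store(20)): value 20
after step 6 (op7 store(62)): value 62
after step 7 (op5 load() → 62): value 62

op1 < op2 < op3 < op4 < op6 < op7 < op5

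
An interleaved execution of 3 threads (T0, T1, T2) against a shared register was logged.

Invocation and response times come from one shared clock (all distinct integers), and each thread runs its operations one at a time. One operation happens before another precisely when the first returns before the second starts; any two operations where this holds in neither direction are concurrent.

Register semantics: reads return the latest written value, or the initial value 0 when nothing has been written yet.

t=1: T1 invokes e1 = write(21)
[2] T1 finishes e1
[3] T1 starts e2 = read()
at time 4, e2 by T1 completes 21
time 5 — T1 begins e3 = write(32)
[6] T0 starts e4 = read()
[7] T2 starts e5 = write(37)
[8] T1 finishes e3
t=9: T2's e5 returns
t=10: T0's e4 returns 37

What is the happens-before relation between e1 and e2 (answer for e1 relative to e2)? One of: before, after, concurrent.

e1 spans [1,2], e2 spans [3,4]
resp(e1)=2 < inv(e2)=3

before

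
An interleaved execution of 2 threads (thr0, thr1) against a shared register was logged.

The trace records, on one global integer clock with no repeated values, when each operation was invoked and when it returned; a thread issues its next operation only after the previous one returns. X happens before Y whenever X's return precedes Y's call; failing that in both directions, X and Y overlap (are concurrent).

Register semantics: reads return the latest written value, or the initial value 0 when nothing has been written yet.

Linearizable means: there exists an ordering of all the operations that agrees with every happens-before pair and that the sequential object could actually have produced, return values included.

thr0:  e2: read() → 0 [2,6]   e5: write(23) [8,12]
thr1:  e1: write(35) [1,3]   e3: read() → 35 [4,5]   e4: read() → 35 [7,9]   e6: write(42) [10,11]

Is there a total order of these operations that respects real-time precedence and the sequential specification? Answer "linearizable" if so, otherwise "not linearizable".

linearizable

witness order: e2, e1, e3, e4, e5, e6
after step 1 (e2 read() → 0): value 0
after step 2 (e1 write(35)): value 35
after step 3 (e3 read() → 35): value 35
after step 4 (e4 read() → 35): value 35
after step 5 (e5 write(23)): value 23
after step 6 (e6 write(42)): value 42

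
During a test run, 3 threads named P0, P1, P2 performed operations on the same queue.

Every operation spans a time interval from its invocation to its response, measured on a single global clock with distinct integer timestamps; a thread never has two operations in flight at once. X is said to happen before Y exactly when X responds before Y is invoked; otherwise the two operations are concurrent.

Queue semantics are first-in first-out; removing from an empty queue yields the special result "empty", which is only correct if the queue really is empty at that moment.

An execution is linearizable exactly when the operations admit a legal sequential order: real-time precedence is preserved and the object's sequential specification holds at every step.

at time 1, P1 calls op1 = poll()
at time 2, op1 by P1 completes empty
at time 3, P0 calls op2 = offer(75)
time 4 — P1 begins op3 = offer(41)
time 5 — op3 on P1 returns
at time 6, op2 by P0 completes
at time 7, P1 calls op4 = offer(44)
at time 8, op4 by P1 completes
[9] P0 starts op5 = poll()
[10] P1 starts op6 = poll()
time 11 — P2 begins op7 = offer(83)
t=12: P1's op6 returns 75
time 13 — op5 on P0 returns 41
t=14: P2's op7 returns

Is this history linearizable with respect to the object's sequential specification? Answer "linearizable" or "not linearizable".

witness order: op1, op2, op3, op4, op6, op5, op7
1. op1 poll() → empty, leaving queue <>
2. op2 offer(75), leaving queue <75>
3. op3 offer(41), leaving queue <75,41>
4. op4 offer(44), leaving queue <75,41,44>
5. op6 poll() → 75, leaving queue <41,44>
6. op5 poll() → 41, leaving queue <44>
7. op7 offer(83), leaving queue <44,83>

linearizable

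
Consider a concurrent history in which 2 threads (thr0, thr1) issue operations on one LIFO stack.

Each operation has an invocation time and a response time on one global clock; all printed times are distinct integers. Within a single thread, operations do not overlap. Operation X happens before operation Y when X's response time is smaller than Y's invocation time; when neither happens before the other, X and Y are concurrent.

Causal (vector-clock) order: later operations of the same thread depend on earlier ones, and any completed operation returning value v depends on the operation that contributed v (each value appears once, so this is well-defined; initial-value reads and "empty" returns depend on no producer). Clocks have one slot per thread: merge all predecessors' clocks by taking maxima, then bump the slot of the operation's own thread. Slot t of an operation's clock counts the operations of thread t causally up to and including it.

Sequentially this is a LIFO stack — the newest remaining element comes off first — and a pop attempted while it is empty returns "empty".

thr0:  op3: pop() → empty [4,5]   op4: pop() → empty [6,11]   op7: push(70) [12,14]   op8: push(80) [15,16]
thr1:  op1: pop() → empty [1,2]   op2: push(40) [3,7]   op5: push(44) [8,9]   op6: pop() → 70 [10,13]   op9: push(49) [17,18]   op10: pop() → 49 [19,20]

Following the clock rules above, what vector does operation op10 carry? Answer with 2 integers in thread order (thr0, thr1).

(3, 6)

op1, invoked 1, has no incoming edges; only thr1's bump applies → (0, 1)
op3, invoked 4, has no incoming edges; only thr0's bump applies → (1, 0)
invoked at 3, op2 merges VC(op1)=(0, 1) and bumps thr1's slot → (0, 2)
invoked at 6, op4 merges VC(op3)=(1, 0) and bumps thr0's slot → (2, 0)
invoked at 8, op5 merges VC(op2)=(0, 2) and bumps thr1's slot → (0, 3)
invoked at 12, op7 merges VC(op4)=(2, 0) and bumps thr0's slot → (3, 0)
invoked at 15, op8 merges VC(op7)=(3, 0) and bumps thr0's slot → (4, 0)
invoked at 10, op6 merges VC(op5)=(0, 3), VC(op7)=(3, 0) and bumps thr1's slot → (3, 4)
invoked at 17, op9 merges VC(op6)=(3, 4) and bumps thr1's slot → (3, 5)
invoked at 19, op10 merges VC(op9)=(3, 5) and bumps thr1's slot → (3, 6)
target: VC(op10) = (3, 6)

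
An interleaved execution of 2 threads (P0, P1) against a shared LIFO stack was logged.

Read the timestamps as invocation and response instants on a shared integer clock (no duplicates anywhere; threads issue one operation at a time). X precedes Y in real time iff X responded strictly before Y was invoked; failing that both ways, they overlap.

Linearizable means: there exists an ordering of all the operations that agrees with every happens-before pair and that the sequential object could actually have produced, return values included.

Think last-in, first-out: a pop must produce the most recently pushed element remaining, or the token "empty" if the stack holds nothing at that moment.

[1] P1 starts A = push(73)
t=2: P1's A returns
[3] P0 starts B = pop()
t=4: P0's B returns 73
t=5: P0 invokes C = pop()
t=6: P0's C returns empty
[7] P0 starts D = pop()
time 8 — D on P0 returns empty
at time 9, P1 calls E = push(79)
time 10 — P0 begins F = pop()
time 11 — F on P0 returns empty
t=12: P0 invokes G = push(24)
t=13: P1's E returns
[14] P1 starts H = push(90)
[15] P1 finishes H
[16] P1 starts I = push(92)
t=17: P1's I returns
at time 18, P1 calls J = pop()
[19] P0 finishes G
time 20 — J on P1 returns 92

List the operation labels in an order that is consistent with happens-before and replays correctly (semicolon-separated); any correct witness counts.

A; B; C; D; F; E; G; H; I; J

after step 1 (A push(73)): stack <73>
after step 2 (B pop() → 73): stack <>
after step 3 (C pop() → empty): stack <>
after step 4 (D pop() → empty): stack <>
after step 5 (F pop() → empty): stack <>
after step 6 (E push(79)): stack <79>
after step 7 (G push(24)): stack <79,24>
after step 8 (H push(90)): stack <79,24,90>
after step 9 (I push(92)): stack <79,24,90,92>
after step 10 (J pop() → 92): stack <79,24,90>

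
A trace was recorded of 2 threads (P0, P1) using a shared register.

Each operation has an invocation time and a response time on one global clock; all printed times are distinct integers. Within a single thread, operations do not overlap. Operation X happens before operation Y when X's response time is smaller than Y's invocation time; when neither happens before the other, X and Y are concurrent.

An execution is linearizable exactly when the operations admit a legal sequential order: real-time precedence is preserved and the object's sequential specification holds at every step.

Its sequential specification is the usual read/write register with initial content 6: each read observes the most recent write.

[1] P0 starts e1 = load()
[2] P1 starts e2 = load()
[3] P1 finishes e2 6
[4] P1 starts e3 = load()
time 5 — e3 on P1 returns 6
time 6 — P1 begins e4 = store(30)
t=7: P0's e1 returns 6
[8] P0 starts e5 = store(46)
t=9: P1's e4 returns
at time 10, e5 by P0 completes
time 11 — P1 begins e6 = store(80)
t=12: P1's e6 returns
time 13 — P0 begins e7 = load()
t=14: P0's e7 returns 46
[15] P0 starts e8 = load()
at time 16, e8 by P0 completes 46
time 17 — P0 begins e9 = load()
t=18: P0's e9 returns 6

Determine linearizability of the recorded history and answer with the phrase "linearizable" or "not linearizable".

not linearizable

already the first 14 events (up to e7's response at time 14) admit no linearization; the first 13 still do
all 7 real-time-respecting orders fail — 7 completed register operations, no legal replay
e.g. e1, e2, e3, e4, e5, e6, e7: illegal at step 7, since e7 load() → 46 cannot apply there
e.g. e1, e2, e3, e5, e4, e6, e7: illegal at step 7, since e7 load() → 46 cannot apply there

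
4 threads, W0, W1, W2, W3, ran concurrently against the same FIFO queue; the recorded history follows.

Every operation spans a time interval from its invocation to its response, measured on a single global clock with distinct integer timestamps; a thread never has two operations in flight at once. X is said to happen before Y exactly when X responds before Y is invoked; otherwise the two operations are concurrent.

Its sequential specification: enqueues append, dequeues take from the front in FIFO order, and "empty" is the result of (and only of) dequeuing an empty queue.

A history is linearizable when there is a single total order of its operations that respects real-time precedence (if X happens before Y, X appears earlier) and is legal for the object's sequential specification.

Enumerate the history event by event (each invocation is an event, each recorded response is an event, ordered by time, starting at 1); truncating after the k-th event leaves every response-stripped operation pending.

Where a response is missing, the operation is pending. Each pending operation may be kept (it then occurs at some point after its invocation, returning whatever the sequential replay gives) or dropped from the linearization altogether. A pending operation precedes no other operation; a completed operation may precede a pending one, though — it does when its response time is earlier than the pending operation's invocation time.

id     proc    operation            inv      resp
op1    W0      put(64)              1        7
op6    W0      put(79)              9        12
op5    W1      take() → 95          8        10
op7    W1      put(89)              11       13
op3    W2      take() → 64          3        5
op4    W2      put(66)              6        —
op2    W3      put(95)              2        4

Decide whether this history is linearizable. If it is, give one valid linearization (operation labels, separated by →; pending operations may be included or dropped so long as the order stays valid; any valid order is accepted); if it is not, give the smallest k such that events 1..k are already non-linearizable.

linearizable — witness: op1 → op2 → op3 → op4 → op5 → op6 → op7

1. op1 put(64), leaving queue <64>
2. op2 put(95), leaving queue <64,95>
3. op3 take() → 64, leaving queue <95>
4. op4 put(66) (pending, included), leaving queue <95,66>
5. op5 take() → 95, leaving queue <66>
6. op6 put(79), leaving queue <66,79>
7. op7 put(89), leaving queue <66,79,89>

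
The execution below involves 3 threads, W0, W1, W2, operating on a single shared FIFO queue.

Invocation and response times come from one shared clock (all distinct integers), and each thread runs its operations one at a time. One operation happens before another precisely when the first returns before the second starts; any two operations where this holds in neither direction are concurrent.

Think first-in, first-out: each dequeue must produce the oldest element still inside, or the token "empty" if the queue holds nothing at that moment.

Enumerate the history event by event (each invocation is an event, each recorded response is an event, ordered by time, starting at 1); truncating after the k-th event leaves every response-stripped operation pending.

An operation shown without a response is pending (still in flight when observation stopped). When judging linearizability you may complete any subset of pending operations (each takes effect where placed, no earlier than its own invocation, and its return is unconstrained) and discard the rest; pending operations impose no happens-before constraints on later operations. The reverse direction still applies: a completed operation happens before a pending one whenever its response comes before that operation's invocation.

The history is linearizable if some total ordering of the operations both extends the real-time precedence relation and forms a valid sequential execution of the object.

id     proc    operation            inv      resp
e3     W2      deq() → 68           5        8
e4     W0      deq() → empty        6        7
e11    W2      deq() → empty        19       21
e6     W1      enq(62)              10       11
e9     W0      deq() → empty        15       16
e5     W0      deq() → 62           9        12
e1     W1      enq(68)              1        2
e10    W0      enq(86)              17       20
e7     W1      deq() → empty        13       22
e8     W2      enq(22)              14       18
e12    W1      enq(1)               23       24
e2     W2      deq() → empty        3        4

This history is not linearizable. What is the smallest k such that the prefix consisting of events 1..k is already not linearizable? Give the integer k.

4

events 1..3 are still linearizable — one witness is e1:
1. e1 enq(68), leaving queue <68>
with event 4 included (e2 responding at time 4), all real-time-consistent orders fail
take e1, e2: step 2 already fails, because e2 deq() → empty cannot occur there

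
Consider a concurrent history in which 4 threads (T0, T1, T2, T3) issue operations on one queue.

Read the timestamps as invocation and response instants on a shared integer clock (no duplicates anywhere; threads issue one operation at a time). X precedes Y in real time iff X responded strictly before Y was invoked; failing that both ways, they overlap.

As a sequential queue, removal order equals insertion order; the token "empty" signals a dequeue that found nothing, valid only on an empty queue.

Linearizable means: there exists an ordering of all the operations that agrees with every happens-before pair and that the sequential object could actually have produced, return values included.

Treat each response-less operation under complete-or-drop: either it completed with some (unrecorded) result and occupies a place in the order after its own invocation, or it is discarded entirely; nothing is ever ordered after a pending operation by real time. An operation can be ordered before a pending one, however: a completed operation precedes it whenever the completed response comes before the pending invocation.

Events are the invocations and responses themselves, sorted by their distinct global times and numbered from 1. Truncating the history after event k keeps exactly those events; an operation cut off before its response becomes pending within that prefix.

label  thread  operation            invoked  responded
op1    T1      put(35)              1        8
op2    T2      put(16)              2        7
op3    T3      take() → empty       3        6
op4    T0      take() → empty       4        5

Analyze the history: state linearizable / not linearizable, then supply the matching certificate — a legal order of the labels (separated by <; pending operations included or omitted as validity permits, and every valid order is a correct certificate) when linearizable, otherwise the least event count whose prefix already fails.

linearizable — witness: op3 < op4 < op1 < op2

after step 1 (op3 take() → empty): queue <>
after step 2 (op4 take() → empty): queue <>
after step 3 (op1 put(35)): queue <35>
after step 4 (op2 put(16)): queue <35,16>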